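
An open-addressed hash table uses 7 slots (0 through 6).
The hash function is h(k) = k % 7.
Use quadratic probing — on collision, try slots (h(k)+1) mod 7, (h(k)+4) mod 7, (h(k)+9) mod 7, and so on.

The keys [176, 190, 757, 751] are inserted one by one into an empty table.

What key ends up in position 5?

176: h=1 => slot 1
190: h=1, probe 1,2 => slot 2
757: h=1, probe 1,2,5 => slot 5
751: h=2, probe 2,3 => slot 3
Table: [_, 176, 190, 751, _, 757, _]

757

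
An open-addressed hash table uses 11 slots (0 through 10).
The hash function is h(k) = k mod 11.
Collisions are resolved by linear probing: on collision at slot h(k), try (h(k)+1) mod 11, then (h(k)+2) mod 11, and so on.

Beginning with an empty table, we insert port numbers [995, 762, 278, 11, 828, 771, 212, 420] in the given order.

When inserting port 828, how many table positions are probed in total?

4

Insert 995: h=5, slot 5 empty => index 5.
Insert 762: h=3, slot 3 empty => index 3.
Insert 278: h=3, slot 3 occupied => index 4.
Insert 11: h=0, slot 0 empty => index 0.
Insert 828: h=3, slots 3,4,5 occupied => index 6.
Insert 771: h=1, slot 1 empty => index 1.
Insert 212: h=3, slots 3,4,5,6 occupied => index 7.
Insert 420: h=2, slot 2 empty => index 2.
Table: [11, 771, 420, 762, 278, 995, 828, 212, ∅, ∅, ∅]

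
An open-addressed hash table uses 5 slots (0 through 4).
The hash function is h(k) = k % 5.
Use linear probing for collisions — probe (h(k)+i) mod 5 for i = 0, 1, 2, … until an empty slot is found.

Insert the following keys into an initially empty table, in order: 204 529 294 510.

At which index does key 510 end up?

2

Insert 204: h=4, slot 4 empty -> index 4.
Insert 529: h=4, slot 4 occupied -> index 0.
Insert 294: h=4, slots 4,0 occupied -> index 1.
Insert 510: h=0, slots 0,1 occupied -> index 2.
Table: [529, 294, 510, —, 204]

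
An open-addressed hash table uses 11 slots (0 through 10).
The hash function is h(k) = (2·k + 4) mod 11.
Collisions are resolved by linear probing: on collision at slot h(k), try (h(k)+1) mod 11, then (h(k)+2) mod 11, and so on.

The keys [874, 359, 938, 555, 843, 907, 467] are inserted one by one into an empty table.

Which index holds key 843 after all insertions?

8

Insert 874: h=3, slot 3 empty → index 3.
Insert 359: h=7, slot 7 empty → index 7.
Insert 938: h=10, slot 10 empty → index 10.
Insert 555: h=3, slot 3 occupied → index 4.
Insert 843: h=7, slot 7 occupied → index 8.
Insert 907: h=3, slots 3,4 occupied → index 5.
Insert 467: h=3, slots 3,4,5 occupied → index 6.
Table: [., ., ., 874, 555, 907, 467, 359, 843, ., 938]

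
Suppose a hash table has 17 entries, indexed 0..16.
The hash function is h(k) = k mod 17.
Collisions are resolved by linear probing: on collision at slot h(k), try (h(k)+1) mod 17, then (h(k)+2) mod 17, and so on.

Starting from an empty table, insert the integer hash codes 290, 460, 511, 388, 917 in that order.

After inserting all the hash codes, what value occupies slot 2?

290 hashes to 1; slot 1 is free → place at 1.
460 hashes to 1; 1 taken → place at 2.
511 hashes to 1; 1,2 taken → place at 3.
388 hashes to 14; slot 14 is free → place at 14.
917 hashes to 16; slot 16 is free → place at 16.
Table: [., 290, 460, 511, ., ., ., ., ., ., ., ., ., ., 388, ., 917]

460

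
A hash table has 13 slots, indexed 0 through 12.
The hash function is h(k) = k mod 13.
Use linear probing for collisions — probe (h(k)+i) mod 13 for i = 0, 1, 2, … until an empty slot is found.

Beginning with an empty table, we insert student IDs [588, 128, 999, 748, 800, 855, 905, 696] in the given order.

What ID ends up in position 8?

588 hashes to 3; slot 3 is free -> place at 3.
128 hashes to 11; slot 11 is free -> place at 11.
999 hashes to 11; 11 taken -> place at 12.
748 hashes to 7; slot 7 is free -> place at 7.
800 hashes to 7; 7 taken -> place at 8.
855 hashes to 10; slot 10 is free -> place at 10.
905 hashes to 8; 8 taken -> place at 9.
696 hashes to 7; 7,8,9,10,11,12 taken -> place at 0.
Table: [696, _, _, 588, _, _, _, 748, 800, 905, 855, 128, 999]

800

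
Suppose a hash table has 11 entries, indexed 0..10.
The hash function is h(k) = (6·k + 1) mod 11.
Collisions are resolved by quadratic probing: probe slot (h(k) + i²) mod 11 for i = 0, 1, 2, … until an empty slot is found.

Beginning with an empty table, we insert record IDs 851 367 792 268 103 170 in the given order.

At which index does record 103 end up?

851: h=3 → slot 3
367: h=3, probe 3,4 → slot 4
792: h=1 → slot 1
268: h=3, probe 3,4,7 → slot 7
103: h=3, probe 3,4,7,1,8 → slot 8
170: h=9 → slot 9
Table: [., 792, ., 851, 367, ., ., 268, 103, 170, .]

8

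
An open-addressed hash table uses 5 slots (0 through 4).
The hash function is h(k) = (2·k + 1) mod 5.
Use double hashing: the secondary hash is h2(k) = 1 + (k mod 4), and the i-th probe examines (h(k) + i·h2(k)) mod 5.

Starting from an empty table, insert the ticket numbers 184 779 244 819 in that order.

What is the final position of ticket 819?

2

184: h=4 -> slot 4
779: h=4, h2=4, probe 4,3 -> slot 3
244: h=4, h2=1, probe 4,0 -> slot 0
819: h=4, h2=4, probe 4,3,2 -> slot 2
Table: [244, ∅, 819, 779, 184]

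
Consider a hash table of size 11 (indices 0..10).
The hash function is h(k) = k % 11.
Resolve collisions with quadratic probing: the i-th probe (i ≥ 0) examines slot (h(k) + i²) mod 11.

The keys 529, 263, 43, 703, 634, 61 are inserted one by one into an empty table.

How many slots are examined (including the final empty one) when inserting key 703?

3

Insert 529: h=1, slot 1 empty -> index 1.
Insert 263: h=10, slot 10 empty -> index 10.
Insert 43: h=10, slot 10 occupied -> index 0.
Insert 703: h=10, slots 10,0 occupied -> index 3.
Insert 634: h=7, slot 7 empty -> index 7.
Insert 61: h=6, slot 6 empty -> index 6.
Table: [43, 529, ∅, 703, ∅, ∅, 61, 634, ∅, ∅, 263]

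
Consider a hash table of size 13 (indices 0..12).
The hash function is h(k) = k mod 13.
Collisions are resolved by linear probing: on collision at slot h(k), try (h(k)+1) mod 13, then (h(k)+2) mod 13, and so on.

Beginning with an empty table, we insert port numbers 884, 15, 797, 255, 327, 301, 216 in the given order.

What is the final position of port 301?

884: h=0 → slot 0
15: h=2 → slot 2
797: h=4 → slot 4
255: h=8 → slot 8
327: h=2, probe 2,3 → slot 3
301: h=2, probe 2,3,4,5 → slot 5
216: h=8, probe 8,9 → slot 9
Table: [884, _, 15, 327, 797, 301, _, _, 255, 216, _, _, _]

5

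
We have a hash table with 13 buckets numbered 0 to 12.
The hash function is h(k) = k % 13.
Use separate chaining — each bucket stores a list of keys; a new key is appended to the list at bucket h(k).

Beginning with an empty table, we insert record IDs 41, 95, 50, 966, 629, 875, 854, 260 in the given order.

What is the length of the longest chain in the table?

41 → bucket 2
95 → bucket 4
50 → bucket 11
966 → bucket 4 (collision)
629 → bucket 5
875 → bucket 4 (collision)
854 → bucket 9
260 → bucket 0
Final buckets:
0: 260
1: _
2: 41
3: _
4: 95 -> 966 -> 875
5: 629
6: _
7: _
8: _
9: 854
10: _
11: 50
12: _

3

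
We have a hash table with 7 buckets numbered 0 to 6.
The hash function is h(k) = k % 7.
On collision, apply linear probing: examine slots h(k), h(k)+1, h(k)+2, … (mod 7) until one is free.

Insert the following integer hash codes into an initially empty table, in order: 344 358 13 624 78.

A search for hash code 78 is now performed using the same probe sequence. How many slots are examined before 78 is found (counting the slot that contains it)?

Insert 344: h=1, slot 1 empty -> index 1.
Insert 358: h=1, slot 1 occupied -> index 2.
Insert 13: h=6, slot 6 empty -> index 6.
Insert 624: h=1, slots 1,2 occupied -> index 3.
Insert 78: h=1, slots 1,2,3 occupied -> index 4.
Table: [., 344, 358, 624, 78, ., 13]
Lookup 78: h=1, probe 1,2,3,4 → found at 4.

4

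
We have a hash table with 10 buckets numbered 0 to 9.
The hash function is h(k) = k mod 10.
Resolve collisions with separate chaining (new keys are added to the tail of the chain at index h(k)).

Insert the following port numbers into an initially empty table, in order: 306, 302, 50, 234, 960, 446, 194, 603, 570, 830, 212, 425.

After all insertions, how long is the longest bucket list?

4

Insert 306: h=6, bucket 6 empty -> new chain.
Insert 302: h=2, bucket 2 empty -> new chain.
Insert 50: h=0, bucket 0 empty -> new chain.
Insert 234: h=4, bucket 4 empty -> new chain.
Insert 960: h=0, bucket 0 nonempty -> append to chain.
Insert 446: h=6, bucket 6 nonempty -> append to chain.
Insert 194: h=4, bucket 4 nonempty -> append to chain.
Insert 603: h=3, bucket 3 empty -> new chain.
Insert 570: h=0, bucket 0 nonempty -> append to chain.
Insert 830: h=0, bucket 0 nonempty -> append to chain.
Insert 212: h=2, bucket 2 nonempty -> append to chain.
Insert 425: h=5, bucket 5 empty -> new chain.
Final buckets:
0: 50 -> 960 -> 570 -> 830
1: -
2: 302 -> 212
3: 603
4: 234 -> 194
5: 425
6: 306 -> 446
7: -
8: -
9: -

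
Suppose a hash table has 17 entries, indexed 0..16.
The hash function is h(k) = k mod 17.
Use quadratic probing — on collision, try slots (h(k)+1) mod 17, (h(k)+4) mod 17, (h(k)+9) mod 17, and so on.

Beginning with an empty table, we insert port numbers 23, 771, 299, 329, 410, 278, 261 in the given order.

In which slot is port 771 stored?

7

23 hashes to 6; slot 6 is free → place at 6.
771 hashes to 6; 6 taken → place at 7.
299 hashes to 10; slot 10 is free → place at 10.
329 hashes to 6; 6,7,10 taken → place at 15.
410 hashes to 2; slot 2 is free → place at 2.
278 hashes to 6; 6,7,10,15 taken → place at 5.
261 hashes to 6; 6,7,10,15,5 taken → place at 14.
Table: [_, _, 410, _, _, 278, 23, 771, _, _, 299, _, _, _, 261, 329, _]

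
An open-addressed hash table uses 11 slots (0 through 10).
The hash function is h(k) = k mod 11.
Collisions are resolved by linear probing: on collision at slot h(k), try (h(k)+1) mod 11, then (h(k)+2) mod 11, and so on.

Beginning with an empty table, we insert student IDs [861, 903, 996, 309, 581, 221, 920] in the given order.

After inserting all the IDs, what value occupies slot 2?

309

861: h=3 -> slot 3
903: h=1 -> slot 1
996: h=6 -> slot 6
309: h=1, probe 1,2 -> slot 2
581: h=9 -> slot 9
221: h=1, probe 1,2,3,4 -> slot 4
920: h=7 -> slot 7
Table: [∅, 903, 309, 861, 221, ∅, 996, 920, ∅, 581, ∅]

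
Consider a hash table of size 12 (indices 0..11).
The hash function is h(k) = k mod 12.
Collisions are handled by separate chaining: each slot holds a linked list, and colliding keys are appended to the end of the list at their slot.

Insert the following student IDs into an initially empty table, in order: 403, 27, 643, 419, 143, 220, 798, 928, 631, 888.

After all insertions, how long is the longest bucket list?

3

403 → bucket 7
27 → bucket 3
643 → bucket 7 (collision)
419 → bucket 11
143 → bucket 11 (collision)
220 → bucket 4
798 → bucket 6
928 → bucket 4 (collision)
631 → bucket 7 (collision)
888 → bucket 0
Final buckets:
0: 888
1: -
2: -
3: 27
4: 220 -> 928
5: -
6: 798
7: 403 -> 643 -> 631
8: -
9: -
10: -
11: 419 -> 143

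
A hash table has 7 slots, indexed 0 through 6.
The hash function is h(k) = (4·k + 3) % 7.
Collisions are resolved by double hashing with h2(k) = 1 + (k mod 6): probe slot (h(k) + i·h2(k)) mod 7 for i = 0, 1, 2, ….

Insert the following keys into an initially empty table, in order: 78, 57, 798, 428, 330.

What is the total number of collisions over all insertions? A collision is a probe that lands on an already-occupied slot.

4

78 hashes to 0; slot 0 is free → place at 0.
57 hashes to 0, h2=4; 0 taken → place at 4.
798 hashes to 3; slot 3 is free → place at 3.
428 hashes to 0, h2=3; 0,3 taken → place at 6.
330 hashes to 0, h2=1; 0 taken → place at 1.
Table: [78, 330, -, 798, 57, -, 428]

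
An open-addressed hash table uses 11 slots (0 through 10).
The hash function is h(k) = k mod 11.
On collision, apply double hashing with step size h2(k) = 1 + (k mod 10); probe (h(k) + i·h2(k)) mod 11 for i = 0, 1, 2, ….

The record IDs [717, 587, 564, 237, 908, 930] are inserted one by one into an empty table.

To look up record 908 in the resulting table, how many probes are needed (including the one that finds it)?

717 hashes to 2; slot 2 is free → place at 2.
587 hashes to 4; slot 4 is free → place at 4.
564 hashes to 3; slot 3 is free → place at 3.
237 hashes to 6; slot 6 is free → place at 6.
908 hashes to 6, h2=9; 6,4,2 taken → place at 0.
930 hashes to 6, h2=1; 6 taken → place at 7.
Table: [908, ∅, 717, 564, 587, ∅, 237, 930, ∅, ∅, ∅]
Lookup 908: h=6, h2=9, probe 6,4,2,0 → found at 0.

4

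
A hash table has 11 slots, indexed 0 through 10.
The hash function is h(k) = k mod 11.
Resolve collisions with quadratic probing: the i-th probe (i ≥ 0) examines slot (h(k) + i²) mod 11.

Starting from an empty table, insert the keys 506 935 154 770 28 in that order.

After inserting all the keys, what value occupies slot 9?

770

506: h=0 → slot 0
935: h=0, probe 0,1 → slot 1
154: h=0, probe 0,1,4 → slot 4
770: h=0, probe 0,1,4,9 → slot 9
28: h=6 → slot 6
Table: [506, 935, -, -, 154, -, 28, -, -, 770, -]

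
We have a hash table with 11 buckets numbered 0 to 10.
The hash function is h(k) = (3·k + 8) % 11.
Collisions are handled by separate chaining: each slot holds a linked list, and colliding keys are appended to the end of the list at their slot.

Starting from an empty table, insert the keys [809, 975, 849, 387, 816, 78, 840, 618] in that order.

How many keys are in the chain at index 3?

Insert 809: h=4, bucket 4 empty → new chain.
Insert 975: h=7, bucket 7 empty → new chain.
Insert 849: h=3, bucket 3 empty → new chain.
Insert 387: h=3, bucket 3 nonempty → append to chain.
Insert 816: h=3, bucket 3 nonempty → append to chain.
Insert 78: h=0, bucket 0 empty → new chain.
Insert 840: h=9, bucket 9 empty → new chain.
Insert 618: h=3, bucket 3 nonempty → append to chain.
Final buckets:
0: 78
1: —
2: —
3: 849 -> 387 -> 816 -> 618
4: 809
5: —
6: —
7: 975
8: —
9: 840
10: —

4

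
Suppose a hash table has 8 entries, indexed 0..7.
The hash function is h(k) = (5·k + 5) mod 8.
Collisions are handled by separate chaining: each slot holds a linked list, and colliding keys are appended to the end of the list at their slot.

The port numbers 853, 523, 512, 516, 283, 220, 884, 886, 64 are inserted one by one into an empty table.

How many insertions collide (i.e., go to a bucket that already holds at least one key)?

Insert 853: h=6, bucket 6 empty -> new chain.
Insert 523: h=4, bucket 4 empty -> new chain.
Insert 512: h=5, bucket 5 empty -> new chain.
Insert 516: h=1, bucket 1 empty -> new chain.
Insert 283: h=4, bucket 4 nonempty -> append to chain.
Insert 220: h=1, bucket 1 nonempty -> append to chain.
Insert 884: h=1, bucket 1 nonempty -> append to chain.
Insert 886: h=3, bucket 3 empty -> new chain.
Insert 64: h=5, bucket 5 nonempty -> append to chain.
Final buckets:
0: .
1: 516 -> 220 -> 884
2: .
3: 886
4: 523 -> 283
5: 512 -> 64
6: 853
7: .

4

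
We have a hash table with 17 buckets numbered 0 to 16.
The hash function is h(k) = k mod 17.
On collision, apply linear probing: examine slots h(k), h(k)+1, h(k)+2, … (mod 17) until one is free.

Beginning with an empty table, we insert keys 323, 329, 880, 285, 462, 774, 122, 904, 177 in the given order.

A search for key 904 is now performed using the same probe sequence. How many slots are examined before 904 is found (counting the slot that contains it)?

3

323: h=0 → slot 0
329: h=6 → slot 6
880: h=13 → slot 13
285: h=13, probe 13,14 → slot 14
462: h=3 → slot 3
774: h=9 → slot 9
122: h=3, probe 3,4 → slot 4
904: h=3, probe 3,4,5 → slot 5
177: h=7 → slot 7
Table: [323, _, _, 462, 122, 904, 329, 177, _, 774, _, _, _, 880, 285, _, _]
Lookup 904: h=3, probe 3,4,5 → found at 5.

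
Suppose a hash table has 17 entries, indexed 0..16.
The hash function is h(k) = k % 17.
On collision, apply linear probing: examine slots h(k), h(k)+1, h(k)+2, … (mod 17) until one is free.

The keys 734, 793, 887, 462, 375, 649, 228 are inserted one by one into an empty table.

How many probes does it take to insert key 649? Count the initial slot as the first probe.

Insert 734: h=3, slot 3 empty -> index 3.
Insert 793: h=11, slot 11 empty -> index 11.
Insert 887: h=3, slot 3 occupied -> index 4.
Insert 462: h=3, slots 3,4 occupied -> index 5.
Insert 375: h=1, slot 1 empty -> index 1.
Insert 649: h=3, slots 3,4,5 occupied -> index 6.
Insert 228: h=7, slot 7 empty -> index 7.
Table: [∅, 375, ∅, 734, 887, 462, 649, 228, ∅, ∅, ∅, 793, ∅, ∅, ∅, ∅, ∅]

4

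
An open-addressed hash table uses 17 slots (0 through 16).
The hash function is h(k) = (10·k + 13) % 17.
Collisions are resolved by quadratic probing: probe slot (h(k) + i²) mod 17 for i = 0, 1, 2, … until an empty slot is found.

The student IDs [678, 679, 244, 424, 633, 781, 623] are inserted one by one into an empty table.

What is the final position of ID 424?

678: h=10 → slot 10
679: h=3 → slot 3
244: h=5 → slot 5
424: h=3, probe 3,4 → slot 4
633: h=2 → slot 2
781: h=3, probe 3,4,7 → slot 7
623: h=4, probe 4,5,8 → slot 8
Table: [_, _, 633, 679, 424, 244, _, 781, 623, _, 678, _, _, _, _, _, _]

4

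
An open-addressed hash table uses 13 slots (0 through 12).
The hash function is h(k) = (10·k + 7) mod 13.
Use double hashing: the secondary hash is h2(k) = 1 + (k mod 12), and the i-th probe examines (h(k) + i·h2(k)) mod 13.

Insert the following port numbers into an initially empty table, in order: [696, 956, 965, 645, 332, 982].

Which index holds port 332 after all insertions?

696 hashes to 12; slot 12 is free => place at 12.
956 hashes to 12, h2=9; 12 taken => place at 8.
965 hashes to 11; slot 11 is free => place at 11.
645 hashes to 9; slot 9 is free => place at 9.
332 hashes to 12, h2=9; 12,8 taken => place at 4.
982 hashes to 12, h2=11; 12 taken => place at 10.
Table: [., ., ., ., 332, ., ., ., 956, 645, 982, 965, 696]

4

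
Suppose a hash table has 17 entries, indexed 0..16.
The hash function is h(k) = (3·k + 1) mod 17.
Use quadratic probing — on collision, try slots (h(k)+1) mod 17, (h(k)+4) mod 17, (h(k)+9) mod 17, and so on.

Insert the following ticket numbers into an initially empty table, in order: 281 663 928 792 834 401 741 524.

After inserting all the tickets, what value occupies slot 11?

281

281 hashes to 11; slot 11 is free => place at 11.
663 hashes to 1; slot 1 is free => place at 1.
928 hashes to 14; slot 14 is free => place at 14.
792 hashes to 14; 14 taken => place at 15.
834 hashes to 4; slot 4 is free => place at 4.
401 hashes to 14; 14,15,1 taken => place at 6.
741 hashes to 14; 14,15,1,6 taken => place at 13.
524 hashes to 9; slot 9 is free => place at 9.
Table: [∅, 663, ∅, ∅, 834, ∅, 401, ∅, ∅, 524, ∅, 281, ∅, 741, 928, 792, ∅]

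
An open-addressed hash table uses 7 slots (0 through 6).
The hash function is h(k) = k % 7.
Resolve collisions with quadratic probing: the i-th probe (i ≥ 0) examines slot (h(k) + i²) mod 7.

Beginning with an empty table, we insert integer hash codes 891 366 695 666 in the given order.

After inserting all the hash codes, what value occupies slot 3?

366

891 hashes to 2; slot 2 is free => place at 2.
366 hashes to 2; 2 taken => place at 3.
695 hashes to 2; 2,3 taken => place at 6.
666 hashes to 1; slot 1 is free => place at 1.
Table: [—, 666, 891, 366, —, —, 695]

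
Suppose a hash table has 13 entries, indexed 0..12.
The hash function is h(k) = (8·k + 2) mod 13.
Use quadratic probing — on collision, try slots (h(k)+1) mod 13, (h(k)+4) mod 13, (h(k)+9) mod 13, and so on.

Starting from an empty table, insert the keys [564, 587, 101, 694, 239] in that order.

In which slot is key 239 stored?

12

564 hashes to 3; slot 3 is free => place at 3.
587 hashes to 5; slot 5 is free => place at 5.
101 hashes to 4; slot 4 is free => place at 4.
694 hashes to 3; 3,4 taken => place at 7.
239 hashes to 3; 3,4,7 taken => place at 12.
Table: [_, _, _, 564, 101, 587, _, 694, _, _, _, _, 239]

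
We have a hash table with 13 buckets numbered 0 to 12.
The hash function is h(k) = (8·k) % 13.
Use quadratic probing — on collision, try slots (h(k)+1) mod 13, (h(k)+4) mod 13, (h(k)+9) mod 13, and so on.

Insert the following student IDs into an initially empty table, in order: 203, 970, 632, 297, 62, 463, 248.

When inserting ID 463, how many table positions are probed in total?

4

Insert 203: h=12, slot 12 empty → index 12.
Insert 970: h=12, slot 12 occupied → index 0.
Insert 632: h=12, slots 12,0 occupied → index 3.
Insert 297: h=10, slot 10 empty → index 10.
Insert 62: h=2, slot 2 empty → index 2.
Insert 463: h=12, slots 12,0,3 occupied → index 8.
Insert 248: h=8, slot 8 occupied → index 9.
Table: [970, —, 62, 632, —, —, —, —, 463, 248, 297, —, 203]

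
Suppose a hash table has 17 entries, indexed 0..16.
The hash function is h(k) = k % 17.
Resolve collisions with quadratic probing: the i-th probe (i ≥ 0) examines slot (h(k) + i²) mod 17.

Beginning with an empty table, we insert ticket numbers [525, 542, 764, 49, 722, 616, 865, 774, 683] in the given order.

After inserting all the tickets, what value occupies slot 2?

49

525 hashes to 15; slot 15 is free → place at 15.
542 hashes to 15; 15 taken → place at 16.
764 hashes to 16; 16 taken → place at 0.
49 hashes to 15; 15,16 taken → place at 2.
722 hashes to 8; slot 8 is free → place at 8.
616 hashes to 4; slot 4 is free → place at 4.
865 hashes to 15; 15,16,2 taken → place at 7.
774 hashes to 9; slot 9 is free → place at 9.
683 hashes to 3; slot 3 is free → place at 3.
Table: [764, _, 49, 683, 616, _, _, 865, 722, 774, _, _, _, _, _, 525, 542]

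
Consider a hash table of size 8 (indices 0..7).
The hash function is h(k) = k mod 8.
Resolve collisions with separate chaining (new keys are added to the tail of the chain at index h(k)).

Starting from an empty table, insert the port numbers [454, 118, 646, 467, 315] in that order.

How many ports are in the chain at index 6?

Insert 454: h=6, bucket 6 empty → new chain.
Insert 118: h=6, bucket 6 nonempty → append to chain.
Insert 646: h=6, bucket 6 nonempty → append to chain.
Insert 467: h=3, bucket 3 empty → new chain.
Insert 315: h=3, bucket 3 nonempty → append to chain.
Final buckets:
0: -
1: -
2: -
3: 467 -> 315
4: -
5: -
6: 454 -> 118 -> 646
7: -

3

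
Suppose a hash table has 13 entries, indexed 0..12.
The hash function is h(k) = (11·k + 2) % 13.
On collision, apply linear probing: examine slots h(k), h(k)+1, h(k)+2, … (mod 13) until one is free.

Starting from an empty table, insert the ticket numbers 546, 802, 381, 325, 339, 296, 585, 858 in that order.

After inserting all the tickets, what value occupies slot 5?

858

546 hashes to 2; slot 2 is free => place at 2.
802 hashes to 10; slot 10 is free => place at 10.
381 hashes to 7; slot 7 is free => place at 7.
325 hashes to 2; 2 taken => place at 3.
339 hashes to 0; slot 0 is free => place at 0.
296 hashes to 8; slot 8 is free => place at 8.
585 hashes to 2; 2,3 taken => place at 4.
858 hashes to 2; 2,3,4 taken => place at 5.
Table: [339, ∅, 546, 325, 585, 858, ∅, 381, 296, ∅, 802, ∅, ∅]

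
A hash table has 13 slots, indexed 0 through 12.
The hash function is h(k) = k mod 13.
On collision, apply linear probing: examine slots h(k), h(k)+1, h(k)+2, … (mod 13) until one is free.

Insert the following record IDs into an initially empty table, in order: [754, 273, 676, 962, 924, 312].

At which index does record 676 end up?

2

Insert 754: h=0, slot 0 empty => index 0.
Insert 273: h=0, slot 0 occupied => index 1.
Insert 676: h=0, slots 0,1 occupied => index 2.
Insert 962: h=0, slots 0,1,2 occupied => index 3.
Insert 924: h=1, slots 1,2,3 occupied => index 4.
Insert 312: h=0, slots 0,1,2,3,4 occupied => index 5.
Table: [754, 273, 676, 962, 924, 312, _, _, _, _, _, _, _]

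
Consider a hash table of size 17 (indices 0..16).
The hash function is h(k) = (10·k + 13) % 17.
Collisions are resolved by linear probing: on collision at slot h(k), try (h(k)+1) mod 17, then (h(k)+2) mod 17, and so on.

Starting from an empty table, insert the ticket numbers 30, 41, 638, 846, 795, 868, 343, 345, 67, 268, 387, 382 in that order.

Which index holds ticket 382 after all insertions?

14

30 hashes to 7; slot 7 is free → place at 7.
41 hashes to 15; slot 15 is free → place at 15.
638 hashes to 1; slot 1 is free → place at 1.
846 hashes to 7; 7 taken → place at 8.
795 hashes to 7; 7,8 taken → place at 9.
868 hashes to 6; slot 6 is free → place at 6.
343 hashes to 9; 9 taken → place at 10.
345 hashes to 12; slot 12 is free → place at 12.
67 hashes to 3; slot 3 is free → place at 3.
268 hashes to 7; 7,8,9,10 taken → place at 11.
387 hashes to 7; 7,8,9,10,11,12 taken → place at 13.
382 hashes to 8; 8,9,10,11,12,13 taken → place at 14.
Table: [-, 638, -, 67, -, -, 868, 30, 846, 795, 343, 268, 345, 387, 382, 41, -]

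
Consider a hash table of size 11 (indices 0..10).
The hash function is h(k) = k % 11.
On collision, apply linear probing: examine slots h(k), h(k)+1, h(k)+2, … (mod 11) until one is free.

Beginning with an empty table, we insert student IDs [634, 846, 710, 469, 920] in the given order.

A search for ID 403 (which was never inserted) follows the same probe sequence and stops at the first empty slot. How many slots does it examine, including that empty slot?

634: h=7 => slot 7
846: h=10 => slot 10
710: h=6 => slot 6
469: h=7, probe 7,8 => slot 8
920: h=7, probe 7,8,9 => slot 9
Table: [-, -, -, -, -, -, 710, 634, 469, 920, 846]
Lookup 403: h=7, probe 7,8,9,10,0 → slot 0 empty, not found.

5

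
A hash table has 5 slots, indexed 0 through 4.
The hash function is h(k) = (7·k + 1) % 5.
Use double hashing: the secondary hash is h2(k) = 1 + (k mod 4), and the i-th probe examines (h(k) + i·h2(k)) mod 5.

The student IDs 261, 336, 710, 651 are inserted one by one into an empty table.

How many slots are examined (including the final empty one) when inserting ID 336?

Insert 261: h=3, slot 3 empty → index 3.
Insert 336: h=3, h2=1, slot 3 occupied → index 4.
Insert 710: h=1, slot 1 empty → index 1.
Insert 651: h=3, h2=4, slot 3 occupied → index 2.
Table: [—, 710, 651, 261, 336]

2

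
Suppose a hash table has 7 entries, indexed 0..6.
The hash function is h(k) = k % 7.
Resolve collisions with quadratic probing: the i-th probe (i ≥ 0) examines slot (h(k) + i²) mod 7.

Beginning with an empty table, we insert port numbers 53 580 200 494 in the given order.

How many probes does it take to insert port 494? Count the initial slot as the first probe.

53 hashes to 4; slot 4 is free -> place at 4.
580 hashes to 6; slot 6 is free -> place at 6.
200 hashes to 4; 4 taken -> place at 5.
494 hashes to 4; 4,5 taken -> place at 1.
Table: [—, 494, —, —, 53, 200, 580]

3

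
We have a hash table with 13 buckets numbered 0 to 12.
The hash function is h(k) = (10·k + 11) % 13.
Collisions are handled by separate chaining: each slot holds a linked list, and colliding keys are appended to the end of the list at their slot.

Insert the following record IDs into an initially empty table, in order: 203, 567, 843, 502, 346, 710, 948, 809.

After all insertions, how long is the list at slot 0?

5

Insert 203: h=0, bucket 0 empty -> new chain.
Insert 567: h=0, bucket 0 nonempty -> append to chain.
Insert 843: h=4, bucket 4 empty -> new chain.
Insert 502: h=0, bucket 0 nonempty -> append to chain.
Insert 346: h=0, bucket 0 nonempty -> append to chain.
Insert 710: h=0, bucket 0 nonempty -> append to chain.
Insert 948: h=1, bucket 1 empty -> new chain.
Insert 809: h=2, bucket 2 empty -> new chain.
Final buckets:
0: 203 -> 567 -> 502 -> 346 -> 710
1: 948
2: 809
3: .
4: 843
5: .
6: .
7: .
8: .
9: .
10: .
11: .
12: .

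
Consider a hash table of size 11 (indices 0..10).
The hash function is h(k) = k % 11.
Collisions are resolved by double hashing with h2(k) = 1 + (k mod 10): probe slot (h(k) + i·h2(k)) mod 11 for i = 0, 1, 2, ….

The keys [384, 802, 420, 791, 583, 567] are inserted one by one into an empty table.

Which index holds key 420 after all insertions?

3

384 hashes to 10; slot 10 is free => place at 10.
802 hashes to 10, h2=3; 10 taken => place at 2.
420 hashes to 2, h2=1; 2 taken => place at 3.
791 hashes to 10, h2=2; 10 taken => place at 1.
583 hashes to 0; slot 0 is free => place at 0.
567 hashes to 6; slot 6 is free => place at 6.
Table: [583, 791, 802, 420, _, _, 567, _, _, _, 384]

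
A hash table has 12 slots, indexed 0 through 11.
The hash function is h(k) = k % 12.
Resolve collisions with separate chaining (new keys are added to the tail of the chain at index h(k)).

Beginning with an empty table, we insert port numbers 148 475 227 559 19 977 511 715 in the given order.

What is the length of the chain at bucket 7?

148 -> bucket 4
475 -> bucket 7
227 -> bucket 11
559 -> bucket 7 (collision)
19 -> bucket 7 (collision)
977 -> bucket 5
511 -> bucket 7 (collision)
715 -> bucket 7 (collision)
Final buckets:
0: .
1: .
2: .
3: .
4: 148
5: 977
6: .
7: 475 -> 559 -> 19 -> 511 -> 715
8: .
9: .
10: .
11: 227

5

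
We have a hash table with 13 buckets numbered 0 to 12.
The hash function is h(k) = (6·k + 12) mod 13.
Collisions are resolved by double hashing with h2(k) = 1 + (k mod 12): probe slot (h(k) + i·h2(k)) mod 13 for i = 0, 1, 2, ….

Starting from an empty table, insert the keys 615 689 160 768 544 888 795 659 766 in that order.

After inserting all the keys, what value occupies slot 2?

160

Insert 615: h=10, slot 10 empty => index 10.
Insert 689: h=12, slot 12 empty => index 12.
Insert 160: h=10, h2=5, slot 10 occupied => index 2.
Insert 768: h=5, slot 5 empty => index 5.
Insert 544: h=0, slot 0 empty => index 0.
Insert 888: h=10, h2=1, slot 10 occupied => index 11.
Insert 795: h=11, h2=4, slots 11,2 occupied => index 6.
Insert 659: h=1, slot 1 empty => index 1.
Insert 766: h=6, h2=11, slot 6 occupied => index 4.
Table: [544, 659, 160, _, 766, 768, 795, _, _, _, 615, 888, 689]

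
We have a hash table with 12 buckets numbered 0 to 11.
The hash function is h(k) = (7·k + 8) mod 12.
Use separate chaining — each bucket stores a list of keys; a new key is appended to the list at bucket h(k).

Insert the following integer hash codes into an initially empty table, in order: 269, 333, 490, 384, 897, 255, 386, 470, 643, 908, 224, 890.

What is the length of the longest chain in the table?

3

269 → bucket 7
333 → bucket 11
490 → bucket 6
384 → bucket 8
897 → bucket 11 (collision)
255 → bucket 5
386 → bucket 10
470 → bucket 10 (collision)
643 → bucket 9
908 → bucket 4
224 → bucket 4 (collision)
890 → bucket 10 (collision)
Final buckets:
0: ∅
1: ∅
2: ∅
3: ∅
4: 908 -> 224
5: 255
6: 490
7: 269
8: 384
9: 643
10: 386 -> 470 -> 890
11: 333 -> 897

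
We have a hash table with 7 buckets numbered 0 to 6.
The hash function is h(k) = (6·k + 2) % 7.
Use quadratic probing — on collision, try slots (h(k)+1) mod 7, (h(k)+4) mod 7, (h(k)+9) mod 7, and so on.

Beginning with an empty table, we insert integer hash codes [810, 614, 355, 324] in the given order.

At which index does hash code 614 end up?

810 hashes to 4; slot 4 is free → place at 4.
614 hashes to 4; 4 taken → place at 5.
355 hashes to 4; 4,5 taken → place at 1.
324 hashes to 0; slot 0 is free → place at 0.
Table: [324, 355, _, _, 810, 614, _]

5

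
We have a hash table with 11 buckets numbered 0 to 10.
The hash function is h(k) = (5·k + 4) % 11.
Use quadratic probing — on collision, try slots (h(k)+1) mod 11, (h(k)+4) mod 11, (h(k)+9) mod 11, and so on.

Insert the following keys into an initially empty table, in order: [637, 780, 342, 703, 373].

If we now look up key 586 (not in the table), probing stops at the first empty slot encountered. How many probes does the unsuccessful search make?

Insert 637: h=10, slot 10 empty => index 10.
Insert 780: h=10, slot 10 occupied => index 0.
Insert 342: h=9, slot 9 empty => index 9.
Insert 703: h=10, slots 10,0 occupied => index 3.
Insert 373: h=10, slots 10,0,3 occupied => index 8.
Table: [780, ∅, ∅, 703, ∅, ∅, ∅, ∅, 373, 342, 637]
Lookup 586: h=8, probe 8,9,1 → slot 1 empty, not found.

3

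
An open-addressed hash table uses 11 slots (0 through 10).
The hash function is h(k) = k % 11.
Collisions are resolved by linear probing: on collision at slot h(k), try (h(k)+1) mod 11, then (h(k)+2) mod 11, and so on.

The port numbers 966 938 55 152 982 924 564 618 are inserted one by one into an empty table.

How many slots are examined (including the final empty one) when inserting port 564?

966 hashes to 9; slot 9 is free → place at 9.
938 hashes to 3; slot 3 is free → place at 3.
55 hashes to 0; slot 0 is free → place at 0.
152 hashes to 9; 9 taken → place at 10.
982 hashes to 3; 3 taken → place at 4.
924 hashes to 0; 0 taken → place at 1.
564 hashes to 3; 3,4 taken → place at 5.
618 hashes to 2; slot 2 is free → place at 2.
Table: [55, 924, 618, 938, 982, 564, ∅, ∅, ∅, 966, 152]

3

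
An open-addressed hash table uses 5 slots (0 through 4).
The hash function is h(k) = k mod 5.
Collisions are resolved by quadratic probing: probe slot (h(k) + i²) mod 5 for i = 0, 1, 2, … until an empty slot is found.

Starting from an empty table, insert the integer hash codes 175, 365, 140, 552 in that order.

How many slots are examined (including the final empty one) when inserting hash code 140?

175 hashes to 0; slot 0 is free => place at 0.
365 hashes to 0; 0 taken => place at 1.
140 hashes to 0; 0,1 taken => place at 4.
552 hashes to 2; slot 2 is free => place at 2.
Table: [175, 365, 552, ., 140]

3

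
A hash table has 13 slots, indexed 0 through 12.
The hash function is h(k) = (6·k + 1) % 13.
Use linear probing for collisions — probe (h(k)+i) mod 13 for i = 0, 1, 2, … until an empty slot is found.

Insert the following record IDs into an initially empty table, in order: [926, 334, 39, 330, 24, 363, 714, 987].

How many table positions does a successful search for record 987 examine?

3

926 hashes to 6; slot 6 is free → place at 6.
334 hashes to 3; slot 3 is free → place at 3.
39 hashes to 1; slot 1 is free → place at 1.
330 hashes to 5; slot 5 is free → place at 5.
24 hashes to 2; slot 2 is free → place at 2.
363 hashes to 8; slot 8 is free → place at 8.
714 hashes to 8; 8 taken → place at 9.
987 hashes to 8; 8,9 taken → place at 10.
Table: [—, 39, 24, 334, —, 330, 926, —, 363, 714, 987, —, —]
Lookup 987: h=8, probe 8,9,10 → found at 10.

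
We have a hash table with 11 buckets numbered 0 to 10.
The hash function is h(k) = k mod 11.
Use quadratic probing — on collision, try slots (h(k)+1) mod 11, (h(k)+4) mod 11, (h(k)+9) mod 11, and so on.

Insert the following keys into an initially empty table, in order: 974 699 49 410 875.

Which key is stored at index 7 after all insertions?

699

Insert 974: h=6, slot 6 empty → index 6.
Insert 699: h=6, slot 6 occupied → index 7.
Insert 49: h=5, slot 5 empty → index 5.
Insert 410: h=3, slot 3 empty → index 3.
Insert 875: h=6, slots 6,7 occupied → index 10.
Table: [∅, ∅, ∅, 410, ∅, 49, 974, 699, ∅, ∅, 875]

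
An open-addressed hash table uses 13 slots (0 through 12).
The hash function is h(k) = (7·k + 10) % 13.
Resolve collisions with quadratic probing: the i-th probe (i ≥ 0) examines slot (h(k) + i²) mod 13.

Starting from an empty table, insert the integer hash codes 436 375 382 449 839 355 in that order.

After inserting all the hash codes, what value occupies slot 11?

436: h=7 → slot 7
375: h=9 → slot 9
382: h=6 → slot 6
449: h=7, probe 7,8 → slot 8
839: h=7, probe 7,8,11 → slot 11
355: h=12 → slot 12
Table: [—, —, —, —, —, —, 382, 436, 449, 375, —, 839, 355]

839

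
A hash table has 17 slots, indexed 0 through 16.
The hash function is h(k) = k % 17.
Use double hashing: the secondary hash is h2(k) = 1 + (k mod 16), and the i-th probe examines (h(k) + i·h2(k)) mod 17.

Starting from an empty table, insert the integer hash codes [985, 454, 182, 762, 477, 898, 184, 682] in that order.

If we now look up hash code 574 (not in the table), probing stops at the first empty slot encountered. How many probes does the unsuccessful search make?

985 hashes to 16; slot 16 is free -> place at 16.
454 hashes to 12; slot 12 is free -> place at 12.
182 hashes to 12, h2=7; 12 taken -> place at 2.
762 hashes to 14; slot 14 is free -> place at 14.
477 hashes to 1; slot 1 is free -> place at 1.
898 hashes to 14, h2=3; 14 taken -> place at 0.
184 hashes to 14, h2=9; 14 taken -> place at 6.
682 hashes to 2, h2=11; 2 taken -> place at 13.
Table: [898, 477, 182, ., ., ., 184, ., ., ., ., ., 454, 682, 762, ., 985]
Lookup 574: h=13, h2=15, probe 13,11 → slot 11 empty, not found.

2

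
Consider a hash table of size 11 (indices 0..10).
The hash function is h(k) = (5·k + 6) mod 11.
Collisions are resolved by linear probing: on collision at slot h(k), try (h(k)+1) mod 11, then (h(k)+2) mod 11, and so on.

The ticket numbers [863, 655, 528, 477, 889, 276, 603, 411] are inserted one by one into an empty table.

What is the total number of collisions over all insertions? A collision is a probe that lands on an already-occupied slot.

Insert 863: h=9, slot 9 empty -> index 9.
Insert 655: h=3, slot 3 empty -> index 3.
Insert 528: h=6, slot 6 empty -> index 6.
Insert 477: h=4, slot 4 empty -> index 4.
Insert 889: h=7, slot 7 empty -> index 7.
Insert 276: h=0, slot 0 empty -> index 0.
Insert 603: h=7, slot 7 occupied -> index 8.
Insert 411: h=4, slot 4 occupied -> index 5.
Table: [276, ., ., 655, 477, 411, 528, 889, 603, 863, .]

2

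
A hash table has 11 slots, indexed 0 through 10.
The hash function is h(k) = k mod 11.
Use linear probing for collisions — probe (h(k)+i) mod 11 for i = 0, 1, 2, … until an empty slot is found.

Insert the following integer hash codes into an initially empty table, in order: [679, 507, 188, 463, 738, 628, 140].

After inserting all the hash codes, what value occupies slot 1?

Insert 679: h=8, slot 8 empty -> index 8.
Insert 507: h=1, slot 1 empty -> index 1.
Insert 188: h=1, slot 1 occupied -> index 2.
Insert 463: h=1, slots 1,2 occupied -> index 3.
Insert 738: h=1, slots 1,2,3 occupied -> index 4.
Insert 628: h=1, slots 1,2,3,4 occupied -> index 5.
Insert 140: h=8, slot 8 occupied -> index 9.
Table: [—, 507, 188, 463, 738, 628, —, —, 679, 140, —]

507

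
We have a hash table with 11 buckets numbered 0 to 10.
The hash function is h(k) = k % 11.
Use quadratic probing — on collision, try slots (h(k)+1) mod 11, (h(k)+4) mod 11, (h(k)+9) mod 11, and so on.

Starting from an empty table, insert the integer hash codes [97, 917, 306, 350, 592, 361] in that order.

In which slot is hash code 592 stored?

7

97 hashes to 9; slot 9 is free → place at 9.
917 hashes to 4; slot 4 is free → place at 4.
306 hashes to 9; 9 taken → place at 10.
350 hashes to 9; 9,10 taken → place at 2.
592 hashes to 9; 9,10,2 taken → place at 7.
361 hashes to 9; 9,10,2,7 taken → place at 3.
Table: [., ., 350, 361, 917, ., ., 592, ., 97, 306]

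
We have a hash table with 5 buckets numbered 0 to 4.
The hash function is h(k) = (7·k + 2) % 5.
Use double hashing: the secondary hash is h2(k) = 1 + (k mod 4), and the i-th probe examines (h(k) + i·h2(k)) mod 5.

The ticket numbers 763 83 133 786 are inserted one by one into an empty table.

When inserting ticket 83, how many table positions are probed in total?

763: h=3 → slot 3
83: h=3, h2=4, probe 3,2 → slot 2
133: h=3, h2=2, probe 3,0 → slot 0
786: h=4 → slot 4
Table: [133, —, 83, 763, 786]

2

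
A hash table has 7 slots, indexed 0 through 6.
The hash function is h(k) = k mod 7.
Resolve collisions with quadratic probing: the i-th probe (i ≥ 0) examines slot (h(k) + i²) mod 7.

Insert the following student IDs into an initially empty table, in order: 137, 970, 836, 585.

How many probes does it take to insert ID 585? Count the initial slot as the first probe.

3

137 hashes to 4; slot 4 is free -> place at 4.
970 hashes to 4; 4 taken -> place at 5.
836 hashes to 3; slot 3 is free -> place at 3.
585 hashes to 4; 4,5 taken -> place at 1.
Table: [∅, 585, ∅, 836, 137, 970, ∅]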